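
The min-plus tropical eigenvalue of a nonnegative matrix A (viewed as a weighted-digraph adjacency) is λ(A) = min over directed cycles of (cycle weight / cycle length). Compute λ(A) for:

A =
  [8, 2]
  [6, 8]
λ(A) = 4

Enumerate directed cycles and compute their means (weight / length). Sample:
  cycle 0 → 0: weight = 8, length = 1, mean = 8/1 ≈ 8.000
  cycle 1 → 1: weight = 8, length = 1, mean = 8/1 ≈ 8.000
  cycle 0 → 1 → 0: weight = 8, length = 2, mean = 8/2 ≈ 4.000
  cycle 1 → 0 → 1: weight = 8, length = 2, mean = 8/2 ≈ 4.000
Minimum mean = 4.000, attained e.g. along the cycle 0 → 1 → 0 with weight 8 and length 2. So λ(A) = 8/2 = 4.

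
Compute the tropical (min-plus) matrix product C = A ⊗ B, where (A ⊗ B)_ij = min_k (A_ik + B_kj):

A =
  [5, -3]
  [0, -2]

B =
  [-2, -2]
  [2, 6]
A ⊗ B =
  [-1, 3]
  [-2, -2]

Apply the min-plus product entry-by-entry:
  C[0][0] = min over k of (A[0][0] + B[0][0] = 5 + -2 = 3, A[0][1] + B[1][0] = -3 + 2 = -1) = -1 (attained at k = 1)
  C[0][1] = min over k of (A[0][0] + B[0][1] = 5 + -2 = 3, A[0][1] + B[1][1] = -3 + 6 = 3) = 3 (attained at k = 0)
  C[1][0] = min over k of (A[1][0] + B[0][0] = 0 + -2 = -2, A[1][1] + B[1][0] = -2 + 2 = 0) = -2 (attained at k = 0)
  C[1][1] = min over k of (A[1][0] + B[0][1] = 0 + -2 = -2, A[1][1] + B[1][1] = -2 + 6 = 4) = -2 (attained at k = 0)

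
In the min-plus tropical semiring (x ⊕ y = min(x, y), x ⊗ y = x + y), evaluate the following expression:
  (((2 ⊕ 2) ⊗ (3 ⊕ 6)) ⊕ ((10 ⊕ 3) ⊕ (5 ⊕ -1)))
(((2 ⊕ 2) ⊗ (3 ⊕ 6)) ⊕ ((10 ⊕ 3) ⊕ (5 ⊕ -1))) = -1

Expand innermost to outermost. Recall ⊕ takes the minimum of its arguments and ⊗ takes their sum. Working out the expression (((2 ⊕ 2) ⊗ (3 ⊕ 6)) ⊕ ((10 ⊕ 3) ⊕ (5 ⊕ -1))) gives -1.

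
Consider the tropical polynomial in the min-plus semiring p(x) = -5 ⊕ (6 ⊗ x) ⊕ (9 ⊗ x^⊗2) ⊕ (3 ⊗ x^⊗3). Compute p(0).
p(0) = -5

A tropical monomial a ⊗ x^⊗i evaluates to a + i · x. Evaluating each term at x = 0:
  Term 0 contributes -5 + 0 · 0 = -5
  Term 1 contributes 6 + 1 · 0 = 6
  Term 2 contributes 9 + 2 · 0 = 9
  Term 3 contributes 3 + 3 · 0 = 3
p(0) = ⊕ of these = min[-5, 6, 9, 3] = -5.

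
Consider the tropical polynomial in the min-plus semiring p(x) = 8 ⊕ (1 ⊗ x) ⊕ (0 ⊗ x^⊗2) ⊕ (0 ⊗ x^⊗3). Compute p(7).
p(7) = 8

A tropical monomial a ⊗ x^⊗i evaluates to a + i · x. Evaluating each term at x = 7:
  Term 0 contributes 8 + 0 · 7 = 8
  Term 1 contributes 1 + 1 · 7 = 8
  Term 2 contributes 0 + 2 · 7 = 14
  Term 3 contributes 0 + 3 · 7 = 21
p(7) = ⊕ of these = min[8, 8, 14, 21] = 8.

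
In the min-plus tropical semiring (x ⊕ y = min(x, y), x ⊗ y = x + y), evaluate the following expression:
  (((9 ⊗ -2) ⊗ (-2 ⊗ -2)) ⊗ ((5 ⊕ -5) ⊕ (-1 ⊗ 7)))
(((9 ⊗ -2) ⊗ (-2 ⊗ -2)) ⊗ ((5 ⊕ -5) ⊕ (-1 ⊗ 7))) = -2

Expand innermost to outermost. Recall ⊕ takes the minimum of its arguments and ⊗ takes their sum. Working out the expression (((9 ⊗ -2) ⊗ (-2 ⊗ -2)) ⊗ ((5 ⊕ -5) ⊕ (-1 ⊗ 7))) gives -2.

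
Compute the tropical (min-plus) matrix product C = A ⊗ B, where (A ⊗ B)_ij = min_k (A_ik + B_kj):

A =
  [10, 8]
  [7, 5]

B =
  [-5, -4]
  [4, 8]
A ⊗ B =
  [5, 6]
  [2, 3]

Apply the min-plus product entry-by-entry:
  C[0][0] = min over k of (A[0][0] + B[0][0] = 10 + -5 = 5, A[0][1] + B[1][0] = 8 + 4 = 12) = 5 (attained at k = 0)
  C[0][1] = min over k of (A[0][0] + B[0][1] = 10 + -4 = 6, A[0][1] + B[1][1] = 8 + 8 = 16) = 6 (attained at k = 0)
  C[1][0] = min over k of (A[1][0] + B[0][0] = 7 + -5 = 2, A[1][1] + B[1][0] = 5 + 4 = 9) = 2 (attained at k = 0)
  C[1][1] = min over k of (A[1][0] + B[0][1] = 7 + -4 = 3, A[1][1] + B[1][1] = 5 + 8 = 13) = 3 (attained at k = 0)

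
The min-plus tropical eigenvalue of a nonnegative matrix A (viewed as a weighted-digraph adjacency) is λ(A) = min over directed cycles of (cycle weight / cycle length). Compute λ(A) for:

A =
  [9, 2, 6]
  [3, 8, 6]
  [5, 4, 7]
λ(A) = 5/2

Enumerate directed cycles and compute their means (weight / length). Sample:
  cycle 0 → 0: weight = 9, length = 1, mean = 9/1 ≈ 9.000
  cycle 1 → 1: weight = 8, length = 1, mean = 8/1 ≈ 8.000
  cycle 2 → 2: weight = 7, length = 1, mean = 7/1 ≈ 7.000
  cycle 0 → 1 → 0: weight = 5, length = 2, mean = 5/2 ≈ 2.500
  cycle 0 → 2 → 0: weight = 11, length = 2, mean = 11/2 ≈ 5.500
  cycle 1 → 0 → 1: weight = 5, length = 2, mean = 5/2 ≈ 2.500
Minimum mean = 2.500, attained e.g. along the cycle 0 → 1 → 0 with weight 5 and length 2. So λ(A) = 5/2 = 5/2.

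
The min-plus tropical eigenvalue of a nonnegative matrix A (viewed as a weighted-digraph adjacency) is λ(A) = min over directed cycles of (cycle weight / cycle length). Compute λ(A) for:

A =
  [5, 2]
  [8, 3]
λ(A) = 3

Enumerate directed cycles and compute their means (weight / length). Sample:
  cycle 0 → 0: weight = 5, length = 1, mean = 5/1 ≈ 5.000
  cycle 1 → 1: weight = 3, length = 1, mean = 3/1 ≈ 3.000
  cycle 0 → 1 → 0: weight = 10, length = 2, mean = 10/2 ≈ 5.000
  cycle 1 → 0 → 1: weight = 10, length = 2, mean = 10/2 ≈ 5.000
Minimum mean = 3.000, attained e.g. along the cycle 1 → 1 with weight 3 and length 1. So λ(A) = 3/1 = 3.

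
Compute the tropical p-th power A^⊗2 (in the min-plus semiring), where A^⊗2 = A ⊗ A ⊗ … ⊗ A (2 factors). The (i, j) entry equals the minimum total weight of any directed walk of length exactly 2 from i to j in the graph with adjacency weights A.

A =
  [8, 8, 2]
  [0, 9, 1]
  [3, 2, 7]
A^⊗2 =
  [5, 4, 9]
  [4, 3, 2]
  [2, 9, 3]

Each entry (A^⊗2)_ij equals the minimum over all length-2 walks i = v_0 → v_1 → … → v_2 = j of Σ_t A[v_t][v_{t+1}]. For example, for (i, j) = (0, 2) we minimise over 3 possible intermediate vertex sequences; the minimum is 9, attained along the walk 0 → 1 → 2.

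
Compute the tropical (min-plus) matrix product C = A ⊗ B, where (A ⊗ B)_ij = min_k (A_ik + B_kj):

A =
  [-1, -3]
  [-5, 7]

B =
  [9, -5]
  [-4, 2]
A ⊗ B =
  [-7, -6]
  [3, -10]

Apply the min-plus product entry-by-entry:
  C[0][0] = min over k of (A[0][0] + B[0][0] = -1 + 9 = 8, A[0][1] + B[1][0] = -3 + -4 = -7) = -7 (attained at k = 1)
  C[0][1] = min over k of (A[0][0] + B[0][1] = -1 + -5 = -6, A[0][1] + B[1][1] = -3 + 2 = -1) = -6 (attained at k = 0)
  C[1][0] = min over k of (A[1][0] + B[0][0] = -5 + 9 = 4, A[1][1] + B[1][0] = 7 + -4 = 3) = 3 (attained at k = 1)
  C[1][1] = min over k of (A[1][0] + B[0][1] = -5 + -5 = -10, A[1][1] + B[1][1] = 7 + 2 = 9) = -10 (attained at k = 0)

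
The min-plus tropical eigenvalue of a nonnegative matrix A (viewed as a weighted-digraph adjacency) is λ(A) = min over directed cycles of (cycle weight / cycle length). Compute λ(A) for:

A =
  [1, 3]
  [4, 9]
λ(A) = 1

Enumerate directed cycles and compute their means (weight / length). Sample:
  cycle 0 → 0: weight = 1, length = 1, mean = 1/1 ≈ 1.000
  cycle 1 → 1: weight = 9, length = 1, mean = 9/1 ≈ 9.000
  cycle 0 → 1 → 0: weight = 7, length = 2, mean = 7/2 ≈ 3.500
  cycle 1 → 0 → 1: weight = 7, length = 2, mean = 7/2 ≈ 3.500
Minimum mean = 1.000, attained e.g. along the cycle 0 → 0 with weight 1 and length 1. So λ(A) = 1/1 = 1.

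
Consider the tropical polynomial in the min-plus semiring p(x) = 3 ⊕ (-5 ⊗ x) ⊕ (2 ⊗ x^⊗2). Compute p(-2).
p(-2) = -7

A tropical monomial a ⊗ x^⊗i evaluates to a + i · x. Evaluating each term at x = -2:
  Term 0 contributes 3 + 0 · -2 = 3
  Term 1 contributes -5 + 1 · -2 = -7
  Term 2 contributes 2 + 2 · -2 = -2
p(-2) = ⊕ of these = min[3, -7, -2] = -7.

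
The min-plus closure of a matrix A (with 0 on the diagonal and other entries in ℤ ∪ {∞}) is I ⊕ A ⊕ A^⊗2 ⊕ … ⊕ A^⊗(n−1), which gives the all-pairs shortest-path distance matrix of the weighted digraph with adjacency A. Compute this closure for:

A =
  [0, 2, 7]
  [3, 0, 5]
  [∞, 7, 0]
Closure =
  [0, 2, 7]
  [3, 0, 5]
  [10, 7, 0]

This is the Floyd-Warshall all-pairs shortest-path computation. For each intermediate vertex k = 0, 1, …, 2, update dist[i][j] ← min(dist[i][j], dist[i][k] + dist[k][j]). The final matrix gives, for each (i, j), the minimum total weight of any directed path from i to j (possibly empty when i = j).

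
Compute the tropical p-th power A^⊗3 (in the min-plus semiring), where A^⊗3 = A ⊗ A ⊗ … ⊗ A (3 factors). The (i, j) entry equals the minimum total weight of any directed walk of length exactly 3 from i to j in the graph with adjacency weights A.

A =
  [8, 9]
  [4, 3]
A^⊗3 =
  [16, 15]
  [10, 9]

Each entry (A^⊗3)_ij equals the minimum over all length-3 walks i = v_0 → v_1 → … → v_3 = j of Σ_t A[v_t][v_{t+1}]. For example, for (i, j) = (0, 1) we minimise over 4 possible intermediate vertex sequences; the minimum is 15, attained along the walk 0 → 1 → 1 → 1.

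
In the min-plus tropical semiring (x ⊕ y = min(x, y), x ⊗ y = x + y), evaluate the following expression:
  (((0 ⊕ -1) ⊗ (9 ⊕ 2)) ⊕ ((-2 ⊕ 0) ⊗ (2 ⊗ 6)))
(((0 ⊕ -1) ⊗ (9 ⊕ 2)) ⊕ ((-2 ⊕ 0) ⊗ (2 ⊗ 6))) = 1

Expand innermost to outermost. Recall ⊕ takes the minimum of its arguments and ⊗ takes their sum. Working out the expression (((0 ⊕ -1) ⊗ (9 ⊕ 2)) ⊕ ((-2 ⊕ 0) ⊗ (2 ⊗ 6))) gives 1.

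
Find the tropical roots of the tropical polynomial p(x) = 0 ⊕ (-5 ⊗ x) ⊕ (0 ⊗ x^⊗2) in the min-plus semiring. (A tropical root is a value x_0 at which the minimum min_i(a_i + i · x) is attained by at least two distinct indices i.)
Roots: {-5, 5}

Each tropical root is a break point of the lower envelope of the lines y = a_i + i · x (there are 3 lines, with slopes 0, 1, ..., 2). Only the lines that attain the minimum somewhere contribute to roots; other lines are dominated. Here the surviving (envelope) indices are i = 2, i = 1, i = 0.
Intersections between consecutive envelope lines give the roots: for adjacent envelope indices i < j the intersection is x = (a_i − a_j) / (j − i). Reading off the sorted break points: {-5, 5}.
Verification: at each break x_0, at least two indices attain the minimum of min_i(a_i + i · x_0).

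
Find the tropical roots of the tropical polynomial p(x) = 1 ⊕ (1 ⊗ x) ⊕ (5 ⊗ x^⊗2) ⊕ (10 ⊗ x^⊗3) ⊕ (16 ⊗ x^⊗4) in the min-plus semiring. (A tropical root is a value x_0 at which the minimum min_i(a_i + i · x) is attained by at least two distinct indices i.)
Roots: {-6, -5, -4, 0}

Each tropical root is a break point of the lower envelope of the lines y = a_i + i · x (there are 5 lines, with slopes 0, 1, ..., 4). Only the lines that attain the minimum somewhere contribute to roots; other lines are dominated. Here the surviving (envelope) indices are i = 4, i = 3, i = 2, i = 1, i = 0.
Intersections between consecutive envelope lines give the roots: for adjacent envelope indices i < j the intersection is x = (a_i − a_j) / (j − i). Reading off the sorted break points: {-6, -5, -4, 0}.
Verification: at each break x_0, at least two indices attain the minimum of min_i(a_i + i · x_0).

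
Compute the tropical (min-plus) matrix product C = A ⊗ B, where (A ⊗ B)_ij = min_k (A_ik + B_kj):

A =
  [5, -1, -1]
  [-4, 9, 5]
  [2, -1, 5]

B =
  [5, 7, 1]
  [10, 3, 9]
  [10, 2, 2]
A ⊗ B =
  [9, 1, 1]
  [1, 3, -3]
  [7, 2, 3]

Apply the min-plus product entry-by-entry:
  C[0][0] = min over k of (A[0][0] + B[0][0] = 5 + 5 = 10, A[0][1] + B[1][0] = -1 + 10 = 9, A[0][2] + B[2][0] = -1 + 10 = 9) = 9 (attained at k = 1)
  C[0][1] = min over k of (A[0][0] + B[0][1] = 5 + 7 = 12, A[0][1] + B[1][1] = -1 + 3 = 2, A[0][2] + B[2][1] = -1 + 2 = 1) = 1 (attained at k = 2)
  C[0][2] = min over k of (A[0][0] + B[0][2] = 5 + 1 = 6, A[0][1] + B[1][2] = -1 + 9 = 8, A[0][2] + B[2][2] = -1 + 2 = 1) = 1 (attained at k = 2)
  C[1][0] = min over k of (A[1][0] + B[0][0] = -4 + 5 = 1, A[1][1] + B[1][0] = 9 + 10 = 19, A[1][2] + B[2][0] = 5 + 10 = 15) = 1 (attained at k = 0)
  C[1][1] = min over k of (A[1][0] + B[0][1] = -4 + 7 = 3, A[1][1] + B[1][1] = 9 + 3 = 12, A[1][2] + B[2][1] = 5 + 2 = 7) = 3 (attained at k = 0)
  C[1][2] = min over k of (A[1][0] + B[0][2] = -4 + 1 = -3, A[1][1] + B[1][2] = 9 + 9 = 18, A[1][2] + B[2][2] = 5 + 2 = 7) = -3 (attained at k = 0)
  C[2][0] = min over k of (A[2][0] + B[0][0] = 2 + 5 = 7, A[2][1] + B[1][0] = -1 + 10 = 9, A[2][2] + B[2][0] = 5 + 10 = 15) = 7 (attained at k = 0)
  C[2][1] = min over k of (A[2][0] + B[0][1] = 2 + 7 = 9, A[2][1] + B[1][1] = -1 + 3 = 2, A[2][2] + B[2][1] = 5 + 2 = 7) = 2 (attained at k = 1)
  C[2][2] = min over k of (A[2][0] + B[0][2] = 2 + 1 = 3, A[2][1] + B[1][2] = -1 + 9 = 8, A[2][2] + B[2][2] = 5 + 2 = 7) = 3 (attained at k = 0)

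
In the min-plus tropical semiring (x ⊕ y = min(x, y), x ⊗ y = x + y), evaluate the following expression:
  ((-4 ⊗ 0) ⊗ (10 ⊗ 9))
((-4 ⊗ 0) ⊗ (10 ⊗ 9)) = 15

Expand innermost to outermost. Recall ⊕ takes the minimum of its arguments and ⊗ takes their sum. Working out the expression ((-4 ⊗ 0) ⊗ (10 ⊗ 9)) gives 15.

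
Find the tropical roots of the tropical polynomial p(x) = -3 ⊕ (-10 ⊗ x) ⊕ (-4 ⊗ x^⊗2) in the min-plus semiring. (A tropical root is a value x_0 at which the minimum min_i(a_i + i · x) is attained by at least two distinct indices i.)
Roots: {-6, 7}

Each tropical root is a break point of the lower envelope of the lines y = a_i + i · x (there are 3 lines, with slopes 0, 1, ..., 2). Only the lines that attain the minimum somewhere contribute to roots; other lines are dominated. Here the surviving (envelope) indices are i = 2, i = 1, i = 0.
Intersections between consecutive envelope lines give the roots: for adjacent envelope indices i < j the intersection is x = (a_i − a_j) / (j − i). Reading off the sorted break points: {-6, 7}.
Verification: at each break x_0, at least two indices attain the minimum of min_i(a_i + i · x_0).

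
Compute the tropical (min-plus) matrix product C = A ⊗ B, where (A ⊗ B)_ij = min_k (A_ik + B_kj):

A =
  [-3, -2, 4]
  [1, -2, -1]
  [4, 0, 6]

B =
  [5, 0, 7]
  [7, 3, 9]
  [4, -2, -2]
A ⊗ B =
  [2, -3, 2]
  [3, -3, -3]
  [7, 3, 4]

Apply the min-plus product entry-by-entry:
  C[0][0] = min over k of (A[0][0] + B[0][0] = -3 + 5 = 2, A[0][1] + B[1][0] = -2 + 7 = 5, A[0][2] + B[2][0] = 4 + 4 = 8) = 2 (attained at k = 0)
  C[0][1] = min over k of (A[0][0] + B[0][1] = -3 + 0 = -3, A[0][1] + B[1][1] = -2 + 3 = 1, A[0][2] + B[2][1] = 4 + -2 = 2) = -3 (attained at k = 0)
  C[0][2] = min over k of (A[0][0] + B[0][2] = -3 + 7 = 4, A[0][1] + B[1][2] = -2 + 9 = 7, A[0][2] + B[2][2] = 4 + -2 = 2) = 2 (attained at k = 2)
  C[1][0] = min over k of (A[1][0] + B[0][0] = 1 + 5 = 6, A[1][1] + B[1][0] = -2 + 7 = 5, A[1][2] + B[2][0] = -1 + 4 = 3) = 3 (attained at k = 2)
  C[1][1] = min over k of (A[1][0] + B[0][1] = 1 + 0 = 1, A[1][1] + B[1][1] = -2 + 3 = 1, A[1][2] + B[2][1] = -1 + -2 = -3) = -3 (attained at k = 2)
  C[1][2] = min over k of (A[1][0] + B[0][2] = 1 + 7 = 8, A[1][1] + B[1][2] = -2 + 9 = 7, A[1][2] + B[2][2] = -1 + -2 = -3) = -3 (attained at k = 2)
  C[2][0] = min over k of (A[2][0] + B[0][0] = 4 + 5 = 9, A[2][1] + B[1][0] = 0 + 7 = 7, A[2][2] + B[2][0] = 6 + 4 = 10) = 7 (attained at k = 1)
  C[2][1] = min over k of (A[2][0] + B[0][1] = 4 + 0 = 4, A[2][1] + B[1][1] = 0 + 3 = 3, A[2][2] + B[2][1] = 6 + -2 = 4) = 3 (attained at k = 1)
  C[2][2] = min over k of (A[2][0] + B[0][2] = 4 + 7 = 11, A[2][1] + B[1][2] = 0 + 9 = 9, A[2][2] + B[2][2] = 6 + -2 = 4) = 4 (attained at k = 2)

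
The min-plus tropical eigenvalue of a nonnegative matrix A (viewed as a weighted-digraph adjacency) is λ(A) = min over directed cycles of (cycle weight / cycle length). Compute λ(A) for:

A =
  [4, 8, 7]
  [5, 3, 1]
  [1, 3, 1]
λ(A) = 1

Enumerate directed cycles and compute their means (weight / length). Sample:
  cycle 0 → 0: weight = 4, length = 1, mean = 4/1 ≈ 4.000
  cycle 1 → 1: weight = 3, length = 1, mean = 3/1 ≈ 3.000
  cycle 2 → 2: weight = 1, length = 1, mean = 1/1 ≈ 1.000
  cycle 0 → 1 → 0: weight = 13, length = 2, mean = 13/2 ≈ 6.500
  cycle 0 → 2 → 0: weight = 8, length = 2, mean = 8/2 ≈ 4.000
  cycle 1 → 0 → 1: weight = 13, length = 2, mean = 13/2 ≈ 6.500
Minimum mean = 1.000, attained e.g. along the cycle 2 → 2 with weight 1 and length 1. So λ(A) = 1/1 = 1.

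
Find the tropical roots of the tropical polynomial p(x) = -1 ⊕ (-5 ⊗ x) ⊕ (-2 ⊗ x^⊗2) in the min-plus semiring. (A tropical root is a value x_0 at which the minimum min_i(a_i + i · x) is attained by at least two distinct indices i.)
Roots: {-3, 4}

Each tropical root is a break point of the lower envelope of the lines y = a_i + i · x (there are 3 lines, with slopes 0, 1, ..., 2). Only the lines that attain the minimum somewhere contribute to roots; other lines are dominated. Here the surviving (envelope) indices are i = 2, i = 1, i = 0.
Intersections between consecutive envelope lines give the roots: for adjacent envelope indices i < j the intersection is x = (a_i − a_j) / (j − i). Reading off the sorted break points: {-3, 4}.
Verification: at each break x_0, at least two indices attain the minimum of min_i(a_i + i · x_0).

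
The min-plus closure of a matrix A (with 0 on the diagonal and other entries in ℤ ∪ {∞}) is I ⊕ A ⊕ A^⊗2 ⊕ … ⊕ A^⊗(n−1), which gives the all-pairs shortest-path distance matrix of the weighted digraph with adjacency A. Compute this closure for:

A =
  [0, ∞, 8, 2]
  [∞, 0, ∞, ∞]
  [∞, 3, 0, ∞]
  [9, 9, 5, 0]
Closure =
  [0, 10, 7, 2]
  [∞, 0, ∞, ∞]
  [∞, 3, 0, ∞]
  [9, 8, 5, 0]

This is the Floyd-Warshall all-pairs shortest-path computation. For each intermediate vertex k = 0, 1, …, 3, update dist[i][j] ← min(dist[i][j], dist[i][k] + dist[k][j]). The final matrix gives, for each (i, j), the minimum total weight of any directed path from i to j (possibly empty when i = j).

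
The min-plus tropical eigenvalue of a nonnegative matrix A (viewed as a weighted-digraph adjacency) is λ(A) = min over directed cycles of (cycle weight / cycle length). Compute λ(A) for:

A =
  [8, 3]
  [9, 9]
λ(A) = 6

Enumerate directed cycles and compute their means (weight / length). Sample:
  cycle 0 → 0: weight = 8, length = 1, mean = 8/1 ≈ 8.000
  cycle 1 → 1: weight = 9, length = 1, mean = 9/1 ≈ 9.000
  cycle 0 → 1 → 0: weight = 12, length = 2, mean = 12/2 ≈ 6.000
  cycle 1 → 0 → 1: weight = 12, length = 2, mean = 12/2 ≈ 6.000
Minimum mean = 6.000, attained e.g. along the cycle 0 → 1 → 0 with weight 12 and length 2. So λ(A) = 12/2 = 6.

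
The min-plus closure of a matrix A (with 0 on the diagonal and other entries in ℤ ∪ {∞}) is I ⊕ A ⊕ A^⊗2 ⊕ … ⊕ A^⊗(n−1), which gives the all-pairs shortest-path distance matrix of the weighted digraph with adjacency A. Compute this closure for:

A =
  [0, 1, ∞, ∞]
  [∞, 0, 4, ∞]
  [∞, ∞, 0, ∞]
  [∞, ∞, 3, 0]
Closure =
  [0, 1, 5, ∞]
  [∞, 0, 4, ∞]
  [∞, ∞, 0, ∞]
  [∞, ∞, 3, 0]

This is the Floyd-Warshall all-pairs shortest-path computation. For each intermediate vertex k = 0, 1, …, 3, update dist[i][j] ← min(dist[i][j], dist[i][k] + dist[k][j]). The final matrix gives, for each (i, j), the minimum total weight of any directed path from i to j (possibly empty when i = j).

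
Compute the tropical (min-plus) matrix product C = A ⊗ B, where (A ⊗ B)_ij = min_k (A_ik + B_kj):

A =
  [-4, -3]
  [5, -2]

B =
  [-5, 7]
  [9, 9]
A ⊗ B =
  [-9, 3]
  [0, 7]

Apply the min-plus product entry-by-entry:
  C[0][0] = min over k of (A[0][0] + B[0][0] = -4 + -5 = -9, A[0][1] + B[1][0] = -3 + 9 = 6) = -9 (attained at k = 0)
  C[0][1] = min over k of (A[0][0] + B[0][1] = -4 + 7 = 3, A[0][1] + B[1][1] = -3 + 9 = 6) = 3 (attained at k = 0)
  C[1][0] = min over k of (A[1][0] + B[0][0] = 5 + -5 = 0, A[1][1] + B[1][0] = -2 + 9 = 7) = 0 (attained at k = 0)
  C[1][1] = min over k of (A[1][0] + B[0][1] = 5 + 7 = 12, A[1][1] + B[1][1] = -2 + 9 = 7) = 7 (attained at k = 1)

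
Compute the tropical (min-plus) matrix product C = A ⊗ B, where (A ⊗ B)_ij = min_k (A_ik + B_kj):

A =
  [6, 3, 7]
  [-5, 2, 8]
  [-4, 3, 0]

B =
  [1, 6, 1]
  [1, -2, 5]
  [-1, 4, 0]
A ⊗ B =
  [4, 1, 7]
  [-4, 0, -4]
  [-3, 1, -3]

Apply the min-plus product entry-by-entry:
  C[0][0] = min over k of (A[0][0] + B[0][0] = 6 + 1 = 7, A[0][1] + B[1][0] = 3 + 1 = 4, A[0][2] + B[2][0] = 7 + -1 = 6) = 4 (attained at k = 1)
  C[0][1] = min over k of (A[0][0] + B[0][1] = 6 + 6 = 12, A[0][1] + B[1][1] = 3 + -2 = 1, A[0][2] + B[2][1] = 7 + 4 = 11) = 1 (attained at k = 1)
  C[0][2] = min over k of (A[0][0] + B[0][2] = 6 + 1 = 7, A[0][1] + B[1][2] = 3 + 5 = 8, A[0][2] + B[2][2] = 7 + 0 = 7) = 7 (attained at k = 0)
  C[1][0] = min over k of (A[1][0] + B[0][0] = -5 + 1 = -4, A[1][1] + B[1][0] = 2 + 1 = 3, A[1][2] + B[2][0] = 8 + -1 = 7) = -4 (attained at k = 0)
  C[1][1] = min over k of (A[1][0] + B[0][1] = -5 + 6 = 1, A[1][1] + B[1][1] = 2 + -2 = 0, A[1][2] + B[2][1] = 8 + 4 = 12) = 0 (attained at k = 1)
  C[1][2] = min over k of (A[1][0] + B[0][2] = -5 + 1 = -4, A[1][1] + B[1][2] = 2 + 5 = 7, A[1][2] + B[2][2] = 8 + 0 = 8) = -4 (attained at k = 0)
  C[2][0] = min over k of (A[2][0] + B[0][0] = -4 + 1 = -3, A[2][1] + B[1][0] = 3 + 1 = 4, A[2][2] + B[2][0] = 0 + -1 = -1) = -3 (attained at k = 0)
  C[2][1] = min over k of (A[2][0] + B[0][1] = -4 + 6 = 2, A[2][1] + B[1][1] = 3 + -2 = 1, A[2][2] + B[2][1] = 0 + 4 = 4) = 1 (attained at k = 1)
  C[2][2] = min over k of (A[2][0] + B[0][2] = -4 + 1 = -3, A[2][1] + B[1][2] = 3 + 5 = 8, A[2][2] + B[2][2] = 0 + 0 = 0) = -3 (attained at k = 0)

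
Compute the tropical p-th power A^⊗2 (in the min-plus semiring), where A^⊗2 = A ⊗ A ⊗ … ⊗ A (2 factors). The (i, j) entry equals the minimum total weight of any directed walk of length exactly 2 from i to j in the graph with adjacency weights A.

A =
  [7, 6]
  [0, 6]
A^⊗2 =
  [6, 12]
  [6, 6]

Each entry (A^⊗2)_ij equals the minimum over all length-2 walks i = v_0 → v_1 → … → v_2 = j of Σ_t A[v_t][v_{t+1}]. For example, for (i, j) = (0, 1) we minimise over 2 possible intermediate vertex sequences; the minimum is 12, attained along the walk 0 → 1 → 1.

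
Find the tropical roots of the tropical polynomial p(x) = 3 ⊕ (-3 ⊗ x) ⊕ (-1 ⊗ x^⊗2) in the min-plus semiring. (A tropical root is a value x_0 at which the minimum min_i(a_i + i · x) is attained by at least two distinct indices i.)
Roots: {-2, 6}

Each tropical root is a break point of the lower envelope of the lines y = a_i + i · x (there are 3 lines, with slopes 0, 1, ..., 2). Only the lines that attain the minimum somewhere contribute to roots; other lines are dominated. Here the surviving (envelope) indices are i = 2, i = 1, i = 0.
Intersections between consecutive envelope lines give the roots: for adjacent envelope indices i < j the intersection is x = (a_i − a_j) / (j − i). Reading off the sorted break points: {-2, 6}.
Verification: at each break x_0, at least two indices attain the minimum of min_i(a_i + i · x_0).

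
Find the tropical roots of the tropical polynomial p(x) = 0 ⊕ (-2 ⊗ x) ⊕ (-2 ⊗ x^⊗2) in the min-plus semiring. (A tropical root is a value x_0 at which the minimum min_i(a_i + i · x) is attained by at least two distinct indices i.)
Roots: {0, 2}

Each tropical root is a break point of the lower envelope of the lines y = a_i + i · x (there are 3 lines, with slopes 0, 1, ..., 2). Only the lines that attain the minimum somewhere contribute to roots; other lines are dominated. Here the surviving (envelope) indices are i = 2, i = 1, i = 0.
Intersections between consecutive envelope lines give the roots: for adjacent envelope indices i < j the intersection is x = (a_i − a_j) / (j − i). Reading off the sorted break points: {0, 2}.
Verification: at each break x_0, at least two indices attain the minimum of min_i(a_i + i · x_0).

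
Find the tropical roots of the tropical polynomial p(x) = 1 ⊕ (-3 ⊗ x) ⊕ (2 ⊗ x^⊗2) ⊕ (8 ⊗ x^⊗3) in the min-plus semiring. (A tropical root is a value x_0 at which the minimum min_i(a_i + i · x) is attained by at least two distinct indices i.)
Roots: {-6, -5, 4}

Each tropical root is a break point of the lower envelope of the lines y = a_i + i · x (there are 4 lines, with slopes 0, 1, ..., 3). Only the lines that attain the minimum somewhere contribute to roots; other lines are dominated. Here the surviving (envelope) indices are i = 3, i = 2, i = 1, i = 0.
Intersections between consecutive envelope lines give the roots: for adjacent envelope indices i < j the intersection is x = (a_i − a_j) / (j − i). Reading off the sorted break points: {-6, -5, 4}.
Verification: at each break x_0, at least two indices attain the minimum of min_i(a_i + i · x_0).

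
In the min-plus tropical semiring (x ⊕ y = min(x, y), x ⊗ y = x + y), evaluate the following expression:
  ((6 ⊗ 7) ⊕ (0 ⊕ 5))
((6 ⊗ 7) ⊕ (0 ⊕ 5)) = 0

Expand innermost to outermost. Recall ⊕ takes the minimum of its arguments and ⊗ takes their sum. Working out the expression ((6 ⊗ 7) ⊕ (0 ⊕ 5)) gives 0.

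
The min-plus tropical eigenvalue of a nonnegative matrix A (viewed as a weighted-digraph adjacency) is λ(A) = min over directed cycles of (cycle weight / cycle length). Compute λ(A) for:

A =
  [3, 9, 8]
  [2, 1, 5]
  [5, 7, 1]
λ(A) = 1

Enumerate directed cycles and compute their means (weight / length). Sample:
  cycle 0 → 0: weight = 3, length = 1, mean = 3/1 ≈ 3.000
  cycle 1 → 1: weight = 1, length = 1, mean = 1/1 ≈ 1.000
  cycle 2 → 2: weight = 1, length = 1, mean = 1/1 ≈ 1.000
  cycle 0 → 1 → 0: weight = 11, length = 2, mean = 11/2 ≈ 5.500
  cycle 0 → 2 → 0: weight = 13, length = 2, mean = 13/2 ≈ 6.500
  cycle 1 → 0 → 1: weight = 11, length = 2, mean = 11/2 ≈ 5.500
Minimum mean = 1.000, attained e.g. along the cycle 1 → 1 with weight 1 and length 1. So λ(A) = 1/1 = 1.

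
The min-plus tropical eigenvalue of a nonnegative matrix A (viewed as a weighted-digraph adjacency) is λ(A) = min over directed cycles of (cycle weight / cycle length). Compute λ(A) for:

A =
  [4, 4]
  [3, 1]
λ(A) = 1

Enumerate directed cycles and compute their means (weight / length). Sample:
  cycle 0 → 0: weight = 4, length = 1, mean = 4/1 ≈ 4.000
  cycle 1 → 1: weight = 1, length = 1, mean = 1/1 ≈ 1.000
  cycle 0 → 1 → 0: weight = 7, length = 2, mean = 7/2 ≈ 3.500
  cycle 1 → 0 → 1: weight = 7, length = 2, mean = 7/2 ≈ 3.500
Minimum mean = 1.000, attained e.g. along the cycle 1 → 1 with weight 1 and length 1. So λ(A) = 1/1 = 1.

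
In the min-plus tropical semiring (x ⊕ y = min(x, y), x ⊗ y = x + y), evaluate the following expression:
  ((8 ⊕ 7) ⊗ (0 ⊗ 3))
((8 ⊕ 7) ⊗ (0 ⊗ 3)) = 10

Expand innermost to outermost. Recall ⊕ takes the minimum of its arguments and ⊗ takes their sum. Working out the expression ((8 ⊕ 7) ⊗ (0 ⊗ 3)) gives 10.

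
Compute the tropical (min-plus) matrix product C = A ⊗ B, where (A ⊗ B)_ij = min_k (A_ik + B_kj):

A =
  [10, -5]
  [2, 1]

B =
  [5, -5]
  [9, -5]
A ⊗ B =
  [4, -10]
  [7, -4]

Apply the min-plus product entry-by-entry:
  C[0][0] = min over k of (A[0][0] + B[0][0] = 10 + 5 = 15, A[0][1] + B[1][0] = -5 + 9 = 4) = 4 (attained at k = 1)
  C[0][1] = min over k of (A[0][0] + B[0][1] = 10 + -5 = 5, A[0][1] + B[1][1] = -5 + -5 = -10) = -10 (attained at k = 1)
  C[1][0] = min over k of (A[1][0] + B[0][0] = 2 + 5 = 7, A[1][1] + B[1][0] = 1 + 9 = 10) = 7 (attained at k = 0)
  C[1][1] = min over k of (A[1][0] + B[0][1] = 2 + -5 = -3, A[1][1] + B[1][1] = 1 + -5 = -4) = -4 (attained at k = 1)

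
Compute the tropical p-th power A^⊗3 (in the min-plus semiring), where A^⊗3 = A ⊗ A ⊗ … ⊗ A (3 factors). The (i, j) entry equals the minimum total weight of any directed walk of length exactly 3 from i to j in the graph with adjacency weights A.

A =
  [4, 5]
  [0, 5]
A^⊗3 =
  [9, 10]
  [5, 9]

Each entry (A^⊗3)_ij equals the minimum over all length-3 walks i = v_0 → v_1 → … → v_3 = j of Σ_t A[v_t][v_{t+1}]. For example, for (i, j) = (0, 1) we minimise over 4 possible intermediate vertex sequences; the minimum is 10, attained along the walk 0 → 1 → 0 → 1.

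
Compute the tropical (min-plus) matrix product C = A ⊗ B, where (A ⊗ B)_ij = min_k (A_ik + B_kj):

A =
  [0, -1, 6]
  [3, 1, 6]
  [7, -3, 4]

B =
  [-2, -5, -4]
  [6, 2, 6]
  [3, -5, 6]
A ⊗ B =
  [-2, -5, -4]
  [1, -2, -1]
  [3, -1, 3]

Apply the min-plus product entry-by-entry:
  C[0][0] = min over k of (A[0][0] + B[0][0] = 0 + -2 = -2, A[0][1] + B[1][0] = -1 + 6 = 5, A[0][2] + B[2][0] = 6 + 3 = 9) = -2 (attained at k = 0)
  C[0][1] = min over k of (A[0][0] + B[0][1] = 0 + -5 = -5, A[0][1] + B[1][1] = -1 + 2 = 1, A[0][2] + B[2][1] = 6 + -5 = 1) = -5 (attained at k = 0)
  C[0][2] = min over k of (A[0][0] + B[0][2] = 0 + -4 = -4, A[0][1] + B[1][2] = -1 + 6 = 5, A[0][2] + B[2][2] = 6 + 6 = 12) = -4 (attained at k = 0)
  C[1][0] = min over k of (A[1][0] + B[0][0] = 3 + -2 = 1, A[1][1] + B[1][0] = 1 + 6 = 7, A[1][2] + B[2][0] = 6 + 3 = 9) = 1 (attained at k = 0)
  C[1][1] = min over k of (A[1][0] + B[0][1] = 3 + -5 = -2, A[1][1] + B[1][1] = 1 + 2 = 3, A[1][2] + B[2][1] = 6 + -5 = 1) = -2 (attained at k = 0)
  C[1][2] = min over k of (A[1][0] + B[0][2] = 3 + -4 = -1, A[1][1] + B[1][2] = 1 + 6 = 7, A[1][2] + B[2][2] = 6 + 6 = 12) = -1 (attained at k = 0)
  C[2][0] = min over k of (A[2][0] + B[0][0] = 7 + -2 = 5, A[2][1] + B[1][0] = -3 + 6 = 3, A[2][2] + B[2][0] = 4 + 3 = 7) = 3 (attained at k = 1)
  C[2][1] = min over k of (A[2][0] + B[0][1] = 7 + -5 = 2, A[2][1] + B[1][1] = -3 + 2 = -1, A[2][2] + B[2][1] = 4 + -5 = -1) = -1 (attained at k = 1)
  C[2][2] = min over k of (A[2][0] + B[0][2] = 7 + -4 = 3, A[2][1] + B[1][2] = -3 + 6 = 3, A[2][2] + B[2][2] = 4 + 6 = 10) = 3 (attained at k = 0)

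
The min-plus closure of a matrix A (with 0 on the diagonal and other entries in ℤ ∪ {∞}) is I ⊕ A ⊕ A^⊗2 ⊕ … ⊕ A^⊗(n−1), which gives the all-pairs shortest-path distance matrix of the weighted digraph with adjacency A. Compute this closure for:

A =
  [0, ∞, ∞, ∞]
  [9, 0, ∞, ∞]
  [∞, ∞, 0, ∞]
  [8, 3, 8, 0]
Closure =
  [0, ∞, ∞, ∞]
  [9, 0, ∞, ∞]
  [∞, ∞, 0, ∞]
  [8, 3, 8, 0]

This is the Floyd-Warshall all-pairs shortest-path computation. For each intermediate vertex k = 0, 1, …, 3, update dist[i][j] ← min(dist[i][j], dist[i][k] + dist[k][j]). The final matrix gives, for each (i, j), the minimum total weight of any directed path from i to j (possibly empty when i = j).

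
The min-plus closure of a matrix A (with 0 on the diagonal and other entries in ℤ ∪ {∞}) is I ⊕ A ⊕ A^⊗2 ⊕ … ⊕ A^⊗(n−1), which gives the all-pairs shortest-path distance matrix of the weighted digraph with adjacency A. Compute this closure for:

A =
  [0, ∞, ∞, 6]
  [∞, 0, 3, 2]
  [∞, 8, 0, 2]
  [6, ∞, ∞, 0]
Closure =
  [0, ∞, ∞, 6]
  [8, 0, 3, 2]
  [8, 8, 0, 2]
  [6, ∞, ∞, 0]

This is the Floyd-Warshall all-pairs shortest-path computation. For each intermediate vertex k = 0, 1, …, 3, update dist[i][j] ← min(dist[i][j], dist[i][k] + dist[k][j]). The final matrix gives, for each (i, j), the minimum total weight of any directed path from i to j (possibly empty when i = j).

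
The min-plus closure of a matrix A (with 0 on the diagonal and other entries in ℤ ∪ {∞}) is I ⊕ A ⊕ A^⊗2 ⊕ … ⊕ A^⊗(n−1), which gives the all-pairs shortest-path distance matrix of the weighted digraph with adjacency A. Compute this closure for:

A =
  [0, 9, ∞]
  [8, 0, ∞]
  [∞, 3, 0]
Closure =
  [0, 9, ∞]
  [8, 0, ∞]
  [11, 3, 0]

This is the Floyd-Warshall all-pairs shortest-path computation. For each intermediate vertex k = 0, 1, …, 2, update dist[i][j] ← min(dist[i][j], dist[i][k] + dist[k][j]). The final matrix gives, for each (i, j), the minimum total weight of any directed path from i to j (possibly empty when i = j).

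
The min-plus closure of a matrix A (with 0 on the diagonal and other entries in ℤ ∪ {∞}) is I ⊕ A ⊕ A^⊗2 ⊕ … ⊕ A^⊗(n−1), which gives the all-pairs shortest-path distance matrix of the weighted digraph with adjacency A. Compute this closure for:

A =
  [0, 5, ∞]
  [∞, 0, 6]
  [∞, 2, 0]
Closure =
  [0, 5, 11]
  [∞, 0, 6]
  [∞, 2, 0]

This is the Floyd-Warshall all-pairs shortest-path computation. For each intermediate vertex k = 0, 1, …, 2, update dist[i][j] ← min(dist[i][j], dist[i][k] + dist[k][j]). The final matrix gives, for each (i, j), the minimum total weight of any directed path from i to j (possibly empty when i = j).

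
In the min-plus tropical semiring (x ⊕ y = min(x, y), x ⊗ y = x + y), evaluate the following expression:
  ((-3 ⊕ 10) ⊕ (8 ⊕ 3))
((-3 ⊕ 10) ⊕ (8 ⊕ 3)) = -3

Expand innermost to outermost. Recall ⊕ takes the minimum of its arguments and ⊗ takes their sum. Working out the expression ((-3 ⊕ 10) ⊕ (8 ⊕ 3)) gives -3.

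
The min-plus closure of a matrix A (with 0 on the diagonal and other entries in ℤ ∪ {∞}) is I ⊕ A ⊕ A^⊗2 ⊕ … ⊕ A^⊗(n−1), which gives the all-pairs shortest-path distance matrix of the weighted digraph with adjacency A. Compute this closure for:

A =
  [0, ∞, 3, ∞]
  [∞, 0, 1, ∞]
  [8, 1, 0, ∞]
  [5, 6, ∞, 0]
Closure =
  [0, 4, 3, ∞]
  [9, 0, 1, ∞]
  [8, 1, 0, ∞]
  [5, 6, 7, 0]

This is the Floyd-Warshall all-pairs shortest-path computation. For each intermediate vertex k = 0, 1, …, 3, update dist[i][j] ← min(dist[i][j], dist[i][k] + dist[k][j]). The final matrix gives, for each (i, j), the minimum total weight of any directed path from i to j (possibly empty when i = j).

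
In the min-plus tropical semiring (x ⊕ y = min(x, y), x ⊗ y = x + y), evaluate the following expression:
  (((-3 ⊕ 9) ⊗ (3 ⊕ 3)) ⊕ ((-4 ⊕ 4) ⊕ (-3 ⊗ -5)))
(((-3 ⊕ 9) ⊗ (3 ⊕ 3)) ⊕ ((-4 ⊕ 4) ⊕ (-3 ⊗ -5))) = -8

Expand innermost to outermost. Recall ⊕ takes the minimum of its arguments and ⊗ takes their sum. Working out the expression (((-3 ⊕ 9) ⊗ (3 ⊕ 3)) ⊕ ((-4 ⊕ 4) ⊕ (-3 ⊗ -5))) gives -8.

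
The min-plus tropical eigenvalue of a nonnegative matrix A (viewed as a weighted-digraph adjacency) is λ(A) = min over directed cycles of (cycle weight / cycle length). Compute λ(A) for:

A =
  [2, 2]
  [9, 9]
λ(A) = 2

Enumerate directed cycles and compute their means (weight / length). Sample:
  cycle 0 → 0: weight = 2, length = 1, mean = 2/1 ≈ 2.000
  cycle 1 → 1: weight = 9, length = 1, mean = 9/1 ≈ 9.000
  cycle 0 → 1 → 0: weight = 11, length = 2, mean = 11/2 ≈ 5.500
  cycle 1 → 0 → 1: weight = 11, length = 2, mean = 11/2 ≈ 5.500
Minimum mean = 2.000, attained e.g. along the cycle 0 → 0 with weight 2 and length 1. So λ(A) = 2/1 = 2.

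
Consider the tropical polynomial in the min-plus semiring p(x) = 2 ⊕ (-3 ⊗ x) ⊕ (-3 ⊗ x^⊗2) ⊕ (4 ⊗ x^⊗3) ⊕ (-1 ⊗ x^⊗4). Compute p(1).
p(1) = -2

A tropical monomial a ⊗ x^⊗i evaluates to a + i · x. Evaluating each term at x = 1:
  Term 0 contributes 2 + 0 · 1 = 2
  Term 1 contributes -3 + 1 · 1 = -2
  Term 2 contributes -3 + 2 · 1 = -1
  Term 3 contributes 4 + 3 · 1 = 7
  Term 4 contributes -1 + 4 · 1 = 3
p(1) = ⊕ of these = min[2, -2, -1, 7, 3] = -2.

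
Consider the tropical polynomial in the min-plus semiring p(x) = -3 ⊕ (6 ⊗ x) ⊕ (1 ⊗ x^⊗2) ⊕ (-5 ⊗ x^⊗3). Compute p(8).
p(8) = -3

A tropical monomial a ⊗ x^⊗i evaluates to a + i · x. Evaluating each term at x = 8:
  Term 0 contributes -3 + 0 · 8 = -3
  Term 1 contributes 6 + 1 · 8 = 14
  Term 2 contributes 1 + 2 · 8 = 17
  Term 3 contributes -5 + 3 · 8 = 19
p(8) = ⊕ of these = min[-3, 14, 17, 19] = -3.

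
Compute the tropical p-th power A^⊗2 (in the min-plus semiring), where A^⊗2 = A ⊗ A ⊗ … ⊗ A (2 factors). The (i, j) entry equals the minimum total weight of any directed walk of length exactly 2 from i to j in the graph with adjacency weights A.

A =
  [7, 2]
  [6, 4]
A^⊗2 =
  [8, 6]
  [10, 8]

Each entry (A^⊗2)_ij equals the minimum over all length-2 walks i = v_0 → v_1 → … → v_2 = j of Σ_t A[v_t][v_{t+1}]. For example, for (i, j) = (0, 1) we minimise over 2 possible intermediate vertex sequences; the minimum is 6, attained along the walk 0 → 1 → 1.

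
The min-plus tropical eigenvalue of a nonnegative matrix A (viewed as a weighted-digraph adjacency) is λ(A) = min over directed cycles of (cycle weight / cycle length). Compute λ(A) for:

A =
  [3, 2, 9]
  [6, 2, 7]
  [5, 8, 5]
λ(A) = 2

Enumerate directed cycles and compute their means (weight / length). Sample:
  cycle 0 → 0: weight = 3, length = 1, mean = 3/1 ≈ 3.000
  cycle 1 → 1: weight = 2, length = 1, mean = 2/1 ≈ 2.000
  cycle 2 → 2: weight = 5, length = 1, mean = 5/1 ≈ 5.000
  cycle 0 → 1 → 0: weight = 8, length = 2, mean = 8/2 ≈ 4.000
  cycle 0 → 2 → 0: weight = 14, length = 2, mean = 14/2 ≈ 7.000
  cycle 1 → 0 → 1: weight = 8, length = 2, mean = 8/2 ≈ 4.000
Minimum mean = 2.000, attained e.g. along the cycle 1 → 1 with weight 2 and length 1. So λ(A) = 2/1 = 2.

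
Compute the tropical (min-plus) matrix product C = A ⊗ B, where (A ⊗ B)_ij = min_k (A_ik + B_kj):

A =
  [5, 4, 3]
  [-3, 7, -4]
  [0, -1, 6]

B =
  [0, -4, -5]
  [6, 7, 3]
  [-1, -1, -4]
A ⊗ B =
  [2, 1, -1]
  [-5, -7, -8]
  [0, -4, -5]

Apply the min-plus product entry-by-entry:
  C[0][0] = min over k of (A[0][0] + B[0][0] = 5 + 0 = 5, A[0][1] + B[1][0] = 4 + 6 = 10, A[0][2] + B[2][0] = 3 + -1 = 2) = 2 (attained at k = 2)
  C[0][1] = min over k of (A[0][0] + B[0][1] = 5 + -4 = 1, A[0][1] + B[1][1] = 4 + 7 = 11, A[0][2] + B[2][1] = 3 + -1 = 2) = 1 (attained at k = 0)
  C[0][2] = min over k of (A[0][0] + B[0][2] = 5 + -5 = 0, A[0][1] + B[1][2] = 4 + 3 = 7, A[0][2] + B[2][2] = 3 + -4 = -1) = -1 (attained at k = 2)
  C[1][0] = min over k of (A[1][0] + B[0][0] = -3 + 0 = -3, A[1][1] + B[1][0] = 7 + 6 = 13, A[1][2] + B[2][0] = -4 + -1 = -5) = -5 (attained at k = 2)
  C[1][1] = min over k of (A[1][0] + B[0][1] = -3 + -4 = -7, A[1][1] + B[1][1] = 7 + 7 = 14, A[1][2] + B[2][1] = -4 + -1 = -5) = -7 (attained at k = 0)
  C[1][2] = min over k of (A[1][0] + B[0][2] = -3 + -5 = -8, A[1][1] + B[1][2] = 7 + 3 = 10, A[1][2] + B[2][2] = -4 + -4 = -8) = -8 (attained at k = 0)
  C[2][0] = min over k of (A[2][0] + B[0][0] = 0 + 0 = 0, A[2][1] + B[1][0] = -1 + 6 = 5, A[2][2] + B[2][0] = 6 + -1 = 5) = 0 (attained at k = 0)
  C[2][1] = min over k of (A[2][0] + B[0][1] = 0 + -4 = -4, A[2][1] + B[1][1] = -1 + 7 = 6, A[2][2] + B[2][1] = 6 + -1 = 5) = -4 (attained at k = 0)
  C[2][2] = min over k of (A[2][0] + B[0][2] = 0 + -5 = -5, A[2][1] + B[1][2] = -1 + 3 = 2, A[2][2] + B[2][2] = 6 + -4 = 2) = -5 (attained at k = 0)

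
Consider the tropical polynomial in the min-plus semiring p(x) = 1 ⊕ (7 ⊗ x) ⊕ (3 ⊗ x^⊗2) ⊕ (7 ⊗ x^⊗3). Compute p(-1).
p(-1) = 1

A tropical monomial a ⊗ x^⊗i evaluates to a + i · x. Evaluating each term at x = -1:
  Term 0 contributes 1 + 0 · -1 = 1
  Term 1 contributes 7 + 1 · -1 = 6
  Term 2 contributes 3 + 2 · -1 = 1
  Term 3 contributes 7 + 3 · -1 = 4
p(-1) = ⊕ of these = min[1, 6, 1, 4] = 1.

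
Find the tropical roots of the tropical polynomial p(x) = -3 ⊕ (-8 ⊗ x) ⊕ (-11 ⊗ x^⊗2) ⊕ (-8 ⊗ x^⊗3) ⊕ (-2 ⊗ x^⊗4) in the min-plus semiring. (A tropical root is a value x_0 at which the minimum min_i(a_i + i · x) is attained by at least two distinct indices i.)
Roots: {-6, -3, 3, 5}

Each tropical root is a break point of the lower envelope of the lines y = a_i + i · x (there are 5 lines, with slopes 0, 1, ..., 4). Only the lines that attain the minimum somewhere contribute to roots; other lines are dominated. Here the surviving (envelope) indices are i = 4, i = 3, i = 2, i = 1, i = 0.
Intersections between consecutive envelope lines give the roots: for adjacent envelope indices i < j the intersection is x = (a_i − a_j) / (j − i). Reading off the sorted break points: {-6, -3, 3, 5}.
Verification: at each break x_0, at least two indices attain the minimum of min_i(a_i + i · x_0).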